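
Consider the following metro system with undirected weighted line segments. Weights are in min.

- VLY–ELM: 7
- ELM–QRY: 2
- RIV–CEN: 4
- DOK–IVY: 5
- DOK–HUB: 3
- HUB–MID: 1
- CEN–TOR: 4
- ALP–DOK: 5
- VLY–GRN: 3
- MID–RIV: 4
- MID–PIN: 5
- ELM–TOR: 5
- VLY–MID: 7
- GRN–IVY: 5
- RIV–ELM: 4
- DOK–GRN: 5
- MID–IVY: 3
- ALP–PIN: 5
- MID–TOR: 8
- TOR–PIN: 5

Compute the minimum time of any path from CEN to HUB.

Candidate routes:
CEN → TOR → ELM → RIV → MID → HUB: 4+5+4+4+1 = 18
CEN → TOR → PIN → MID → HUB: 4+5+5+1 = 15
CEN → TOR → MID → HUB: 4+8+1 = 13
CEN → RIV → MID → HUB: 4+4+1 = 9
The minimum is 9 min via CEN → RIV → MID → HUB.

9 min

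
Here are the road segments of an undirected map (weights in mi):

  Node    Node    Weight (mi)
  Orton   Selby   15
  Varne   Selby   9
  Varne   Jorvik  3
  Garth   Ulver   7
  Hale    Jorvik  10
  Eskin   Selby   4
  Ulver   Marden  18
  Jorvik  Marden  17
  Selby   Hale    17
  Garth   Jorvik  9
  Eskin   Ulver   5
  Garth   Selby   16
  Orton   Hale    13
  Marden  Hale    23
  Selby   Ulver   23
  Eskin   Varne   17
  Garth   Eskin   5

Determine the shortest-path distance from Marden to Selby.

Settle nodes by increasing distance from Marden:
Marden: 0
Jorvik: 17  (via Marden)
Ulver: 18  (via Marden)
Varne: 20  (via Jorvik)
Eskin: 23  (via Ulver)
Hale: 23  (via Marden)
Garth: 25  (via Ulver)
Selby: 27  (via Eskin)
Shortest route: Marden–Ulver–Eskin–Selby = 27 mi.

27 mi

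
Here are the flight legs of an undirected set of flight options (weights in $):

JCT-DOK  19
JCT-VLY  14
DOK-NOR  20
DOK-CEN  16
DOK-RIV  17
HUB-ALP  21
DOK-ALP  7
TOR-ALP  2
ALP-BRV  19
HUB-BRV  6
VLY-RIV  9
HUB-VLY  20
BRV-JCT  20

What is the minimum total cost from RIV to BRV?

$35

Candidate routes:
RIV–DOK–ALP–BRV: 17+7+19 = 43
RIV–VLY–HUB–BRV: 9+20+6 = 35
RIV–VLY–JCT–BRV: 9+14+20 = 43
Cheapest is RIV–VLY–HUB–BRV at $35.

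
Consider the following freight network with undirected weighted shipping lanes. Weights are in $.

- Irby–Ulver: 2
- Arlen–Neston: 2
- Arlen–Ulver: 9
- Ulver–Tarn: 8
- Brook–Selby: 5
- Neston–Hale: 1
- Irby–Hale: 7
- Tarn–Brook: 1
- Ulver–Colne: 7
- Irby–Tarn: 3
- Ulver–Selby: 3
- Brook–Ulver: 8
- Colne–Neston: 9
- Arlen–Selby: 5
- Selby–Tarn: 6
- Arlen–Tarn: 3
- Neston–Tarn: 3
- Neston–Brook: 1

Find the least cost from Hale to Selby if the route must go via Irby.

Shortest Hale→Irby: Hale–Neston–Brook–Tarn–Irby = 6
Best Irby to Selby: Irby–Ulver–Selby costing 5
Total via Irby: 6 + 5 = $11.

$11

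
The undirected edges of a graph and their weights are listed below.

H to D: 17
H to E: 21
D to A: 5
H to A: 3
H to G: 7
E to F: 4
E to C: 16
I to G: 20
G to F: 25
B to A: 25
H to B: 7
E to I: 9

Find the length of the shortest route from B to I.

34

Running Dijkstra from B:
B: 0
H: 7  (via B)
A: 10  (via H)
G: 14  (via H)
D: 15  (via A)
E: 28  (via H)
F: 32  (via E)
I: 34  (via G)
Shortest route: B → H → G → I = 34.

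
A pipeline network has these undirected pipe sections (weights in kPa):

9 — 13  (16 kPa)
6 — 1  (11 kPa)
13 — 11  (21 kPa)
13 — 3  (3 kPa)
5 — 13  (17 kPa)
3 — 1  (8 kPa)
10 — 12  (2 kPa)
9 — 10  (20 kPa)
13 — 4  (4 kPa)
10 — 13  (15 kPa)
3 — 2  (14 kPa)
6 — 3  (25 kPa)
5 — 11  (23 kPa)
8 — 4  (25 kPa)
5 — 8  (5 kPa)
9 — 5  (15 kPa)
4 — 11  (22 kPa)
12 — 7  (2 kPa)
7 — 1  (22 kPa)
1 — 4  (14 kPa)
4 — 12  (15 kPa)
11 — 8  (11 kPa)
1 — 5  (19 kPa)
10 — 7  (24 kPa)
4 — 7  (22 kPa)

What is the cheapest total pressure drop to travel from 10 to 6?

37 kPa

Candidate routes:
10–13–3–6: 15+3+25 = 43
10–12–4–13–3–1–6: 2+15+4+3+8+11 = 43
10–12–7–1–6: 2+2+22+11 = 37
10–12–4–1–6: 2+15+14+11 = 42
The minimum is 37 kPa via 10–12–7–1–6.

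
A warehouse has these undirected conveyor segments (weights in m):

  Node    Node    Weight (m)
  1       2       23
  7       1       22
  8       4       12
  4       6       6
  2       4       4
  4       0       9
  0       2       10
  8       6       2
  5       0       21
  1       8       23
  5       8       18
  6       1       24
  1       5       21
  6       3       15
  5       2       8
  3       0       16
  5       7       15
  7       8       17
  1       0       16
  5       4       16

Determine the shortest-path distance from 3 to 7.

Settle nodes by increasing distance from 3:
3: 0
6: 15  (via 3)
0: 16  (via 3)
8: 17  (via 6)
4: 21  (via 6)
2: 25  (via 4)
1: 32  (via 0)
5: 33  (via 2)
7: 34  (via 8)
Shortest route: 3–6–8–7 = 34 m.

34 m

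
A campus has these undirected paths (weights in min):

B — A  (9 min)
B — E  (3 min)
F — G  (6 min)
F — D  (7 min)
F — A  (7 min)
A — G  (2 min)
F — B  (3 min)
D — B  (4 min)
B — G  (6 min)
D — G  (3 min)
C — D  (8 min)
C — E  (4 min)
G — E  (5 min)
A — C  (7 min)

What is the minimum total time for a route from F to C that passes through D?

15 min

Best F to D: F–D costing 7
Best D to C: D–C costing 8
Total via D: 7 + 8 = 15 min.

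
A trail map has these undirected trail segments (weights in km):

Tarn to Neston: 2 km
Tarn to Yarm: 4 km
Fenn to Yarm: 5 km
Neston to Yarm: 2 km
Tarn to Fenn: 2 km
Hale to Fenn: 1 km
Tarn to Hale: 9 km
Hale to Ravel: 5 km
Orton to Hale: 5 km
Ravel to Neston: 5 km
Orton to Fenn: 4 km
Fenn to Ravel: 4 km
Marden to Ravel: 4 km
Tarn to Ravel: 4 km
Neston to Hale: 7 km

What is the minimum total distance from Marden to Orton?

12 km

Enumerating some paths:
Marden - Ravel - Fenn - Hale - Orton: 4+4+1+5 = 14
Marden - Ravel - Fenn - Orton: 4+4+4 = 12
Cheapest is Marden - Ravel - Fenn - Orton at 12 km.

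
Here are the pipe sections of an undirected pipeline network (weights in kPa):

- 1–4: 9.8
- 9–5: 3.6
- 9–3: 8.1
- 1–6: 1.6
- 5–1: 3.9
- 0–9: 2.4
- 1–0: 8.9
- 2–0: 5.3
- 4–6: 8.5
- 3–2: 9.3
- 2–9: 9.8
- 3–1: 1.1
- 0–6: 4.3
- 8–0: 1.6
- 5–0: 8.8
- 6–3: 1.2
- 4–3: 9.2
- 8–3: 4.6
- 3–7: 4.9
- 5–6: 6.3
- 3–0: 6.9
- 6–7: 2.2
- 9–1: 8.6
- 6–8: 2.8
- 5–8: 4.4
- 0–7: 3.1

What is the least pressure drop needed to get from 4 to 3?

9.2 kPa

Running Dijkstra from 4:
4: 0
6: 8.5  (via 4)
3: 9.2  (via 4)
Shortest route: 4 → 3 = 9.2 kPa.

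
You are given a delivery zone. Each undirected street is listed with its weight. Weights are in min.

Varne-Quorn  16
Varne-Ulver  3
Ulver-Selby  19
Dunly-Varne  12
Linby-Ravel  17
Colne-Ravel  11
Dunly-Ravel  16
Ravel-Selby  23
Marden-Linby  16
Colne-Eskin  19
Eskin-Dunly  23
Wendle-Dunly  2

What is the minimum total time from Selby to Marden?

Shortest distances from Selby:
Selby: 0
Ulver: 19  (via Selby)
Varne: 22  (via Ulver)
Ravel: 23  (via Selby)
Colne: 34  (via Ravel)
Dunly: 34  (via Varne)
Wendle: 36  (via Dunly)
Quorn: 38  (via Varne)
Linby: 40  (via Ravel)
Eskin: 53  (via Colne)
Marden: 56  (via Linby)
Shortest route: Selby–Ravel–Linby–Marden = 56 min.

56 min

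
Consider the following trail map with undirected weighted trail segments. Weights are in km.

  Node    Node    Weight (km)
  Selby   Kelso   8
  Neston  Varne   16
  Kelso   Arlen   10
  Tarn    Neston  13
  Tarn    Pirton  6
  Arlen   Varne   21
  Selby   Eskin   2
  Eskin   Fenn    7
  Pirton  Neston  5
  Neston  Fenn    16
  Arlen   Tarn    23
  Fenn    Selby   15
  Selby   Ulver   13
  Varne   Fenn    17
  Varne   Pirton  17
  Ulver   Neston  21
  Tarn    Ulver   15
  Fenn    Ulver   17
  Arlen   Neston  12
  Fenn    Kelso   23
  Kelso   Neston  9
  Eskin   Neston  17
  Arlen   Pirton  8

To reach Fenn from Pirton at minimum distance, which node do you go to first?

Neston

Enumerating some paths:
Pirton - Neston - Fenn: 5+16 = 21
Pirton - Neston - Eskin - Fenn: 5+17+7 = 29
The minimum is 21 km via Pirton - Neston - Fenn.
So from Pirton the first move is to Neston.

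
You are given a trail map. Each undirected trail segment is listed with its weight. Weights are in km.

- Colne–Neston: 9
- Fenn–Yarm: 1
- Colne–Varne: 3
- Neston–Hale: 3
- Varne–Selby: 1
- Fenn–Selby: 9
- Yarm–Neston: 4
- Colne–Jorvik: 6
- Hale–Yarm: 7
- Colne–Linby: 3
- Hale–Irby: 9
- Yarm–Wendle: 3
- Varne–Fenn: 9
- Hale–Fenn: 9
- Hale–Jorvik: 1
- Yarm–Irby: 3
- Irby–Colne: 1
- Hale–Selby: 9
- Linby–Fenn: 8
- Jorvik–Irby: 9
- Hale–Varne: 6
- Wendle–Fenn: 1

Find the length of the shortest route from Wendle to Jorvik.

Running Dijkstra from Wendle:
Wendle: 0
Fenn: 1  (via Wendle)
Yarm: 2  (via Fenn)
Irby: 5  (via Yarm)
Neston: 6  (via Yarm)
Colne: 6  (via Irby)
Varne: 9  (via Colne)
Hale: 9  (via Yarm)
Linby: 9  (via Fenn)
Selby: 10  (via Fenn)
Jorvik: 10  (via Hale)
Shortest route: Wendle–Fenn–Yarm–Hale–Jorvik = 10 km.

10 km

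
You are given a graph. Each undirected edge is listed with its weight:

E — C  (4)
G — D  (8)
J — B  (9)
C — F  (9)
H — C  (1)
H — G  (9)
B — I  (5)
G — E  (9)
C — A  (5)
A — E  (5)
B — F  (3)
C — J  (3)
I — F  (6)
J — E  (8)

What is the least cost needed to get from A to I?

20

Settle nodes by increasing distance from A:
A: 0
C: 5  (via A)
E: 5  (via A)
H: 6  (via C)
J: 8  (via C)
F: 14  (via C)
G: 14  (via E)
B: 17  (via J)
I: 20  (via F)
Shortest route: A–C–F–I = 20.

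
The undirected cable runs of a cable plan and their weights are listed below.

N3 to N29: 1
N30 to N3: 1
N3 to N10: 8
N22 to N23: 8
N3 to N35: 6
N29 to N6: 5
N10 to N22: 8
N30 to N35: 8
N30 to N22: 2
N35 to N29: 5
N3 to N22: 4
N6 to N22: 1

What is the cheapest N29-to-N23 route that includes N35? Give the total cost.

22

Best N29 to N35: N29 → N35 costing 5
Shortest N35→N23: N35 → N3 → N30 → N22 → N23 = 17
Total via N35: 5 + 17 = 22.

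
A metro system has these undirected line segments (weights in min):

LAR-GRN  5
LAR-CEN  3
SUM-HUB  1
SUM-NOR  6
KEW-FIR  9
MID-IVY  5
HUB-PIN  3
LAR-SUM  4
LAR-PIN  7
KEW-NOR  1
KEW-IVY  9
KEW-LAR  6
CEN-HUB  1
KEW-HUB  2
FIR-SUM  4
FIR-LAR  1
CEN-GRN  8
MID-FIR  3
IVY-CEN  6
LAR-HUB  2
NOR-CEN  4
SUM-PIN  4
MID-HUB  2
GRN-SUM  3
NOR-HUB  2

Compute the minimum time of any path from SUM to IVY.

Enumerating some paths:
SUM → HUB → CEN → IVY: 1+1+6 = 8
SUM → HUB → LAR → FIR → MID → IVY: 1+2+1+3+5 = 12
SUM → HUB → KEW → IVY: 1+2+9 = 12
The minimum is 8 min via SUM → HUB → CEN → IVY.

8 min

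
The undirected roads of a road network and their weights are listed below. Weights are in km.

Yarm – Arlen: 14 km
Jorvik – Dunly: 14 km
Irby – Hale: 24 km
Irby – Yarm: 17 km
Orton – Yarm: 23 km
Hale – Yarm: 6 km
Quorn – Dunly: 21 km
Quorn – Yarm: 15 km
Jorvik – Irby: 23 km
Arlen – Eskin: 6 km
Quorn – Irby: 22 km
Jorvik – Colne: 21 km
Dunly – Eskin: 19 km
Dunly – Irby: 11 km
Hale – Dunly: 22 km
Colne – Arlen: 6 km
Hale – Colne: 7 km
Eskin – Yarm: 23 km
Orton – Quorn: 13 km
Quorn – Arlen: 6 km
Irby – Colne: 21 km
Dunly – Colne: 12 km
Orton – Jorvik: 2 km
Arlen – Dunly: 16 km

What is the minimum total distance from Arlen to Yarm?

14 km

Candidate routes:
Arlen - Yarm: 14 = 14
Arlen - Colne - Hale - Yarm: 6+7+6 = 19
Cheapest is Arlen - Yarm at 14 km.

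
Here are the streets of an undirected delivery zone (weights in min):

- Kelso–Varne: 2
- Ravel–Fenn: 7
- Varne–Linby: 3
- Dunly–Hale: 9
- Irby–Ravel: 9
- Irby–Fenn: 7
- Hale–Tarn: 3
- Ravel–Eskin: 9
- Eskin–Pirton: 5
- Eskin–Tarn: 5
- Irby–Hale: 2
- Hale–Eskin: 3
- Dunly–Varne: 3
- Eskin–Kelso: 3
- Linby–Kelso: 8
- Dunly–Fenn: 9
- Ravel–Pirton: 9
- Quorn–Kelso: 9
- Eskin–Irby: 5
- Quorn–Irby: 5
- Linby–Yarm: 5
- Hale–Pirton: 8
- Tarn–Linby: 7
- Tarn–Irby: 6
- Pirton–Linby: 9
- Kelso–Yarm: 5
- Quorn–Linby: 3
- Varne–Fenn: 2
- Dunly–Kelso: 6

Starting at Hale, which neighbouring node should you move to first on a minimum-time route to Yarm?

Compare a few routes:
Hale - Irby - Eskin - Kelso - Yarm: 2+5+3+5 = 15
Hale - Irby - Quorn - Linby - Yarm: 2+5+3+5 = 15
Hale - Eskin - Kelso - Yarm: 3+3+5 = 11
Cheapest is Hale - Eskin - Kelso - Yarm at 11 min.
So from Hale the first move is to Eskin.

Eskin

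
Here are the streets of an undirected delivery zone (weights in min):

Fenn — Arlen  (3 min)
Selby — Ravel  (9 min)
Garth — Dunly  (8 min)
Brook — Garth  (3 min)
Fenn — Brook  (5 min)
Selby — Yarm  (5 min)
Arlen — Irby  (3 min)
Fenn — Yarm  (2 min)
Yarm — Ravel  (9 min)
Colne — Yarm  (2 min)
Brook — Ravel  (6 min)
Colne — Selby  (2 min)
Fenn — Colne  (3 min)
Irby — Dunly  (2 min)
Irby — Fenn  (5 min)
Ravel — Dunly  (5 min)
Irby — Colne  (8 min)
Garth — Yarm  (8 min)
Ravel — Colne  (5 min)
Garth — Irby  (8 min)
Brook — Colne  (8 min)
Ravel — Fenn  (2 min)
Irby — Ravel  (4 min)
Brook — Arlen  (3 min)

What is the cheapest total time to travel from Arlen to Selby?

8 min

Candidate routes:
Arlen → Fenn → Yarm → Colne → Selby: 3+2+2+2 = 9
Arlen → Fenn → Colne → Selby: 3+3+2 = 8
Cheapest is Arlen → Fenn → Colne → Selby at 8 min.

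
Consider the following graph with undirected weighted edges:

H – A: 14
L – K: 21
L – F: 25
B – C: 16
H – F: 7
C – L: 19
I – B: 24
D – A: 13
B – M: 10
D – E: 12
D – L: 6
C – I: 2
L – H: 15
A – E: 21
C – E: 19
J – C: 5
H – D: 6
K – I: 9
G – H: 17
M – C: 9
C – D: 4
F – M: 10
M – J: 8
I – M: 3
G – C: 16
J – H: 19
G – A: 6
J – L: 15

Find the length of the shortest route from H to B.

25

Enumerating some paths:
H–D–C–B: 6+4+16 = 26
H–D–C–M–B: 6+4+9+10 = 29
H–F–M–B: 7+10+10 = 27
H–D–C–I–M–B: 6+4+2+3+10 = 25
The minimum is 25 via H–D–C–I–M–B.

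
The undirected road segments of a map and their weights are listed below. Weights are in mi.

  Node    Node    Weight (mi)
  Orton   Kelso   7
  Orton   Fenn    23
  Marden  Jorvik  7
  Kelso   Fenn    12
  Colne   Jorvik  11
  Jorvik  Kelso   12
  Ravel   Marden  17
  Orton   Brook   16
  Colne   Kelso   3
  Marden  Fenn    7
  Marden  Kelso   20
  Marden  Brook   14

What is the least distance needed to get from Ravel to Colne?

Running Dijkstra from Ravel:
Ravel: 0
Marden: 17  (via Ravel)
Fenn: 24  (via Marden)
Jorvik: 24  (via Marden)
Brook: 31  (via Marden)
Colne: 35  (via Jorvik)
Shortest route: Ravel → Marden → Jorvik → Colne = 35 mi.

35 mi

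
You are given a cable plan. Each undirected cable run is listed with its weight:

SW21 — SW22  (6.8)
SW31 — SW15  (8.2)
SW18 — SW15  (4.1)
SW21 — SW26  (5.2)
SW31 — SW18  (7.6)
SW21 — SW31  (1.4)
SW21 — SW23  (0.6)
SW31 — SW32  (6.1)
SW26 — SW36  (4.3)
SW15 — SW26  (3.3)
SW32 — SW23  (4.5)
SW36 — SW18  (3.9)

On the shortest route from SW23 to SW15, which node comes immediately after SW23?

Enumerating some paths:
SW23 - SW21 - SW31 - SW15: 0.6+1.4+8.2 = 10.2
SW23 - SW21 - SW26 - SW15: 0.6+5.2+3.3 = 9.1
SW23 - SW21 - SW31 - SW18 - SW15: 0.6+1.4+7.6+4.1 = 13.7
Cheapest is SW23 - SW21 - SW26 - SW15 at 9.1.
So from SW23 the first move is to SW21.

SW21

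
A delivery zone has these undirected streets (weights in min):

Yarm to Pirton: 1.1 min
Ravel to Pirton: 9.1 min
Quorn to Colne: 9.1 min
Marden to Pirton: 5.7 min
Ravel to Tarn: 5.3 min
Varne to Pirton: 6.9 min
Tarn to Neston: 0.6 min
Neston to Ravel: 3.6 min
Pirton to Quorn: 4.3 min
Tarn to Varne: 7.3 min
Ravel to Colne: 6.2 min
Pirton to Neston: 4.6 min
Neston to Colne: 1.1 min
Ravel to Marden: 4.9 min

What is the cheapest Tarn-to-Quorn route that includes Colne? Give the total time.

10.8 min

Shortest Tarn→Colne: Tarn–Neston–Colne = 1.7
Shortest Colne→Quorn: Colne–Quorn = 9.1
Total via Colne: 1.7 + 9.1 = 10.8 min.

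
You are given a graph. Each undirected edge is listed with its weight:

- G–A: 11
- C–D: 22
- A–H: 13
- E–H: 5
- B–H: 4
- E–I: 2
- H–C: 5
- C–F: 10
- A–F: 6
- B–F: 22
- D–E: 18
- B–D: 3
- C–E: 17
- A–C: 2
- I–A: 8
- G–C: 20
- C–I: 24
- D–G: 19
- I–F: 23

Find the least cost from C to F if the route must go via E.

26

Shortest C→E: C–H–E = 10
Best E to F: E–I–A–F costing 16
Total via E: 10 + 16 = 26.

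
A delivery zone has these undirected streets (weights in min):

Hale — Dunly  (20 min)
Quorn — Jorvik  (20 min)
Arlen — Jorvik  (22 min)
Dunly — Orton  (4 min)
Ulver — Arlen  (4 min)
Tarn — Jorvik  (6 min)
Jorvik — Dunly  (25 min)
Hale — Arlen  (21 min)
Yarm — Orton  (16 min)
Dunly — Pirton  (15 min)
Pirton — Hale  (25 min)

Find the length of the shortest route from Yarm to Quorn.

65 min

Settle nodes by increasing distance from Yarm:
Yarm: 0
Orton: 16  (via Yarm)
Dunly: 20  (via Orton)
Pirton: 35  (via Dunly)
Hale: 40  (via Dunly)
Jorvik: 45  (via Dunly)
Tarn: 51  (via Jorvik)
Arlen: 61  (via Hale)
Quorn: 65  (via Jorvik)
Shortest route: Yarm–Orton–Dunly–Jorvik–Quorn = 65 min.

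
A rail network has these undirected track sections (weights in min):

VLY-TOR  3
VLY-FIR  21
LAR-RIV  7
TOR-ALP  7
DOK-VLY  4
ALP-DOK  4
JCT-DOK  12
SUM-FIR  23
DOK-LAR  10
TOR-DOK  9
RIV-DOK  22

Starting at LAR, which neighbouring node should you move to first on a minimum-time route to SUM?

DOK

Compare a few routes:
LAR–DOK–VLY–FIR–SUM: 10+4+21+23 = 58
LAR–DOK–TOR–VLY–FIR–SUM: 10+9+3+21+23 = 66
The minimum is 58 min via LAR–DOK–VLY–FIR–SUM.
So from LAR the first move is to DOK.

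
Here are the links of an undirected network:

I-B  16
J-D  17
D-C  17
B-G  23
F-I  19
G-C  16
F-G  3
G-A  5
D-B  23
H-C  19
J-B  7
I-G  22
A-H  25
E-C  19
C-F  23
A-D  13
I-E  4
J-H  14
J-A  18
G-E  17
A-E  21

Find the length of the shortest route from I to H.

Settle nodes by increasing distance from I:
I: 0
E: 4  (via I)
B: 16  (via I)
F: 19  (via I)
G: 21  (via E)
C: 23  (via E)
J: 23  (via B)
A: 25  (via E)
H: 37  (via J)
Shortest route: I → B → J → H = 37.

37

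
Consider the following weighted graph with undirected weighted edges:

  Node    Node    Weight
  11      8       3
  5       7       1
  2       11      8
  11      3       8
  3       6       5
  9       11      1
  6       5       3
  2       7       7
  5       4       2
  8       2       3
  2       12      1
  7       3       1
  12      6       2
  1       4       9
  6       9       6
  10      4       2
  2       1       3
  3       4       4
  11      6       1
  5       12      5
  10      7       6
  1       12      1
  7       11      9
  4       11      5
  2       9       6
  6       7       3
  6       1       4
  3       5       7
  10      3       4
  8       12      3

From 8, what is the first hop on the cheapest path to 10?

Candidate routes:
8 - 11 - 6 - 5 - 4 - 10: 3+1+3+2+2 = 11
8 - 11 - 4 - 10: 3+5+2 = 10
8 - 12 - 6 - 5 - 4 - 10: 3+2+3+2+2 = 12
The minimum is 10 via 8 - 11 - 4 - 10.
So from 8 the first move is to 11.

11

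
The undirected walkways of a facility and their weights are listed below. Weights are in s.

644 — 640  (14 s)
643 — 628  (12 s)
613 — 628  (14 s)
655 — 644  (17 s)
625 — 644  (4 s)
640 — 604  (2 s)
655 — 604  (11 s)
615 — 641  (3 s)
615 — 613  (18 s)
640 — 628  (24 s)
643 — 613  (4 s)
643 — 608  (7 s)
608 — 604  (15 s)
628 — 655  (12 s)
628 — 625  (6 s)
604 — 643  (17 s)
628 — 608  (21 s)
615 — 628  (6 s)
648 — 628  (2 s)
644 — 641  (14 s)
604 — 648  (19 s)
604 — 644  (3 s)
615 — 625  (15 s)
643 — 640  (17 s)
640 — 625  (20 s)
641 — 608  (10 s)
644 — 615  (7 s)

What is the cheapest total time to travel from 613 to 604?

Running Dijkstra from 613:
613: 0
643: 4  (via 613)
608: 11  (via 643)
628: 14  (via 613)
648: 16  (via 628)
615: 18  (via 613)
625: 20  (via 628)
604: 21  (via 643)
Shortest route: 613 → 643 → 604 = 21 s.

21 s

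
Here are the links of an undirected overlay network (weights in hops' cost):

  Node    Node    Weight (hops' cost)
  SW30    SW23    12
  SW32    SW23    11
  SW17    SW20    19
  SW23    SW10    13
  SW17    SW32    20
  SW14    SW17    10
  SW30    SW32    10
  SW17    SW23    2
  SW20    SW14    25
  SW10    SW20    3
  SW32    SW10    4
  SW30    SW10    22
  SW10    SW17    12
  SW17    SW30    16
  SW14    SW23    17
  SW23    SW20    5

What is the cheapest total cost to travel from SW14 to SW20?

Compare a few routes:
SW14–SW20: 25 = 25
SW14–SW17–SW23–SW20: 10+2+5 = 17
SW14–SW23–SW20: 17+5 = 22
Cheapest is SW14–SW17–SW23–SW20 at 17 hops' cost.

17 hops' cost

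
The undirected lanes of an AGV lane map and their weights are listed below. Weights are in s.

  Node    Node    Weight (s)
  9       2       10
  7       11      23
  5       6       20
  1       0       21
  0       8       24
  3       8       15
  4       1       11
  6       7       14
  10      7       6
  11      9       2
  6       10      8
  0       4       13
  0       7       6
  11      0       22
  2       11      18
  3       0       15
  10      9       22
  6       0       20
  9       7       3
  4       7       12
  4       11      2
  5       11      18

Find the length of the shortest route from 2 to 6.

27 s

Running Dijkstra from 2:
2: 0
9: 10  (via 2)
11: 12  (via 9)
7: 13  (via 9)
4: 14  (via 11)
0: 19  (via 7)
10: 19  (via 7)
1: 25  (via 4)
6: 27  (via 7)
Shortest route: 2 → 9 → 7 → 6 = 27 s.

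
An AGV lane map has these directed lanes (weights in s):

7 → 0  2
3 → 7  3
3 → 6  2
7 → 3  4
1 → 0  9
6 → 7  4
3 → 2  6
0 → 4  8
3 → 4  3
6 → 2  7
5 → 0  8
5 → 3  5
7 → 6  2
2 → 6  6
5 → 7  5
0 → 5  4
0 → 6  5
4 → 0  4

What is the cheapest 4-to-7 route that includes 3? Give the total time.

16 s

Shortest 4→3: 4 → 0 → 5 → 3 = 13
Shortest 3→7: 3 → 7 = 3
Total via 3: 13 + 3 = 16 s.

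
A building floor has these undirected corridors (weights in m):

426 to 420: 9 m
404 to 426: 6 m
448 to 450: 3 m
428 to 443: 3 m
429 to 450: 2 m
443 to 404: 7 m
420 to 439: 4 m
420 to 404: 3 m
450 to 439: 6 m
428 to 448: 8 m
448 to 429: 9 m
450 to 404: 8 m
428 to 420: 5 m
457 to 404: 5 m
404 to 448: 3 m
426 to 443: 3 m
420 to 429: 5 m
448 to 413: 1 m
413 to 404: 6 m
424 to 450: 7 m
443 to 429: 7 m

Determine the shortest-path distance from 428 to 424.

18 m

Compare a few routes:
428 - 420 - 429 - 450 - 424: 5+5+2+7 = 19
428 - 443 - 429 - 450 - 424: 3+7+2+7 = 19
428 - 448 - 450 - 424: 8+3+7 = 18
Cheapest is 428 - 448 - 450 - 424 at 18 m.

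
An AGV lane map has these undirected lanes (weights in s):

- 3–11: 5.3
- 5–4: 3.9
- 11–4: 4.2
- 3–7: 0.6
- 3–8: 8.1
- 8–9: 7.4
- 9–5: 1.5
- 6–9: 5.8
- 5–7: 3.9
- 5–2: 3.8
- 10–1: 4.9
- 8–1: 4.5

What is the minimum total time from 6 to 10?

Settle nodes by increasing distance from 6:
6: 0
9: 5.8  (via 6)
5: 7.3  (via 9)
2: 11.1  (via 5)
4: 11.2  (via 5)
7: 11.2  (via 5)
3: 11.8  (via 7)
8: 13.2  (via 9)
11: 15.4  (via 4)
1: 17.7  (via 8)
10: 22.6  (via 1)
Shortest route: 6–9–8–1–10 = 22.6 s.

22.6 s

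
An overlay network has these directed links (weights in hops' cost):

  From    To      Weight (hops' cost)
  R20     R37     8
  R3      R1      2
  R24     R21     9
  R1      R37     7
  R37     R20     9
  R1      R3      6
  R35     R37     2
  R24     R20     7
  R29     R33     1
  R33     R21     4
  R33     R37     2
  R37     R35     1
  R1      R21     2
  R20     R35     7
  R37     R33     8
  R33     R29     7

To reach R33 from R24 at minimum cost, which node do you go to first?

Candidate routes:
R24 - R20 - R35 - R37 - R33: 7+7+2+8 = 24
R24 - R20 - R37 - R33: 7+8+8 = 23
The minimum is 23 hops' cost via R24 - R20 - R37 - R33.
So from R24 the first move is to R20.

R20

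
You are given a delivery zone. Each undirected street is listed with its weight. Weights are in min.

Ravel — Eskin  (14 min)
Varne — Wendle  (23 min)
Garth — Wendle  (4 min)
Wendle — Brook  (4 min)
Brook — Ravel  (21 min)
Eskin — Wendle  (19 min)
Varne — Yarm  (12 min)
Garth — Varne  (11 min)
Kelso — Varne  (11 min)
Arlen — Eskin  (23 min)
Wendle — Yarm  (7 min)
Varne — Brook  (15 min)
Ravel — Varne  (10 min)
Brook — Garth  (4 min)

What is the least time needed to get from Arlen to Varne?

47 min

Running Dijkstra from Arlen:
Arlen: 0
Eskin: 23  (via Arlen)
Ravel: 37  (via Eskin)
Wendle: 42  (via Eskin)
Brook: 46  (via Wendle)
Garth: 46  (via Wendle)
Varne: 47  (via Ravel)
Shortest route: Arlen → Eskin → Ravel → Varne = 47 min.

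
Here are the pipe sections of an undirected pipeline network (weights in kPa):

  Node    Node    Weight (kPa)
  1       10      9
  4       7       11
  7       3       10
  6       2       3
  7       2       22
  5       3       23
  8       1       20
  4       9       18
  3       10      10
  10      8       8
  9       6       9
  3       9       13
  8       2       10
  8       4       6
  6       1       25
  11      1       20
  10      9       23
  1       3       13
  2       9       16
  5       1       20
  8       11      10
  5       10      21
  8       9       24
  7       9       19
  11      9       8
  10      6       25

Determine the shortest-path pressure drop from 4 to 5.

Shortest distances from 4:
4: 0
8: 6  (via 4)
7: 11  (via 4)
10: 14  (via 8)
2: 16  (via 8)
11: 16  (via 8)
9: 18  (via 4)
6: 19  (via 2)
3: 21  (via 7)
1: 23  (via 10)
5: 35  (via 10)
Shortest route: 4 → 8 → 10 → 5 = 35 kPa.

35 kPa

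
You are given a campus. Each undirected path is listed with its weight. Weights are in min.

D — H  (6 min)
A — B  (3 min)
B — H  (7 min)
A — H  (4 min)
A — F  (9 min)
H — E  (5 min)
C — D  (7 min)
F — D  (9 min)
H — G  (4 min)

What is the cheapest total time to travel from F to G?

Compare a few routes:
F–D–H–G: 9+6+4 = 19
F–A–H–G: 9+4+4 = 17
F–A–B–H–G: 9+3+7+4 = 23
The minimum is 17 min via F–A–H–G.

17 min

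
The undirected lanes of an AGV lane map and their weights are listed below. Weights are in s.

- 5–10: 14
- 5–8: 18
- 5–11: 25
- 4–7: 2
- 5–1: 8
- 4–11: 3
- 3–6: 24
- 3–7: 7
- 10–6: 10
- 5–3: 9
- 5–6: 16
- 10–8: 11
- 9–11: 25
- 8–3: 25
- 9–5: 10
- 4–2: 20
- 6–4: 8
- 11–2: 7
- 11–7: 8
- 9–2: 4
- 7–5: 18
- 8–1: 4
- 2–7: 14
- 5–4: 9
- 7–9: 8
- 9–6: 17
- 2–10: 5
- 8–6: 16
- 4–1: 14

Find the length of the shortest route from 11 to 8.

21 s

Shortest distances from 11:
11: 0
4: 3  (via 11)
7: 5  (via 4)
2: 7  (via 11)
6: 11  (via 4)
9: 11  (via 2)
3: 12  (via 7)
5: 12  (via 4)
10: 12  (via 2)
1: 17  (via 4)
8: 21  (via 1)
Shortest route: 11 → 4 → 1 → 8 = 21 s.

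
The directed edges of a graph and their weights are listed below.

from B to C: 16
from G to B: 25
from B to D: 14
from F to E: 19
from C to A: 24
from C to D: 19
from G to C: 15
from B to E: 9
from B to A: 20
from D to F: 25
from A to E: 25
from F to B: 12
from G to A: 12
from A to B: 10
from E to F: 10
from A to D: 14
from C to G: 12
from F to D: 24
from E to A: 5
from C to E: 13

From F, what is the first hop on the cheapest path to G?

B

Compare a few routes:
F → B → C → G: 12+16+12 = 40
F → E → A → B → C → G: 19+5+10+16+12 = 62
The minimum is 40 via F → B → C → G.
So from F the first move is to B.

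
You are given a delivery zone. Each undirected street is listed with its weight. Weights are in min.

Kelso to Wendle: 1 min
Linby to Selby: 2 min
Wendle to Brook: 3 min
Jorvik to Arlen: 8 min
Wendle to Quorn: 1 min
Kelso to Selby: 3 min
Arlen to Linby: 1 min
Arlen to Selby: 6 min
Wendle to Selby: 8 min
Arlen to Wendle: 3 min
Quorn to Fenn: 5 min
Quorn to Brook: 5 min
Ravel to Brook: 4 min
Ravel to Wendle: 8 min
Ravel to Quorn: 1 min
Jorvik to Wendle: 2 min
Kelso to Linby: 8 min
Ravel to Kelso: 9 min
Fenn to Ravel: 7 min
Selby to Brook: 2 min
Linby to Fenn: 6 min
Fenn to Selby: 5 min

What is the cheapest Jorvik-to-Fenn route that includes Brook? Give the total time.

12 min

Best Jorvik to Brook: Jorvik–Wendle–Brook costing 5
Best Brook to Fenn: Brook–Selby–Fenn costing 7
Total via Brook: 5 + 7 = 12 min.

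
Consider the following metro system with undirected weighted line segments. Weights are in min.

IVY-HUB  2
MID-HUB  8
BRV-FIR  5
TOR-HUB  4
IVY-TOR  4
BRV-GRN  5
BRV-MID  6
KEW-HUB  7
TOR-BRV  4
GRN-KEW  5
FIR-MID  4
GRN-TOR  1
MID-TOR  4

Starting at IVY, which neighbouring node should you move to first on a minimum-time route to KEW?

Candidate routes:
IVY - HUB - KEW: 2+7 = 9
IVY - TOR - GRN - KEW: 4+1+5 = 10
The minimum is 9 min via IVY - HUB - KEW.
So from IVY the first move is to HUB.

HUB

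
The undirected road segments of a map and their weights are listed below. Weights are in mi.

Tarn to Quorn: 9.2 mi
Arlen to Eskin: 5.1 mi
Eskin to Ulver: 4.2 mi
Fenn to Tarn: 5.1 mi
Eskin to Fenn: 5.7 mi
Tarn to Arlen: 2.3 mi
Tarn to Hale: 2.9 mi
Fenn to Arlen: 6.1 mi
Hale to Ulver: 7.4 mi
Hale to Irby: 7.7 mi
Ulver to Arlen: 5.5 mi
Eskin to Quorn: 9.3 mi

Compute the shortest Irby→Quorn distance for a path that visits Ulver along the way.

Shortest Irby→Ulver: Irby–Hale–Ulver = 15.1
Shortest Ulver→Quorn: Ulver–Eskin–Quorn = 13.5
Total via Ulver: 15.1 + 13.5 = 28.6 mi.

28.6 mi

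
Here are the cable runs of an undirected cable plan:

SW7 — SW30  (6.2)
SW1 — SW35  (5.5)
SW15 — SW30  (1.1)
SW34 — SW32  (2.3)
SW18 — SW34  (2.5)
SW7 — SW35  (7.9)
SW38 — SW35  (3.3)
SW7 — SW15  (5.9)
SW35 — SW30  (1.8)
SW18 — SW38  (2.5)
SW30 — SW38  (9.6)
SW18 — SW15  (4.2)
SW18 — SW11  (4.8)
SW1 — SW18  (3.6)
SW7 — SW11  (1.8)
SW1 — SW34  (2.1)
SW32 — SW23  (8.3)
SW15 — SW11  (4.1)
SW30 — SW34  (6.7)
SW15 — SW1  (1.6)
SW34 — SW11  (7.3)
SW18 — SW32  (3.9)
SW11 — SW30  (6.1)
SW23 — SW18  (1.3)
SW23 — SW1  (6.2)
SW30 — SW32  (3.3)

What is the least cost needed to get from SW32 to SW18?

Running Dijkstra from SW32:
SW32: 0
SW34: 2.3  (via SW32)
SW30: 3.3  (via SW32)
SW18: 3.9  (via SW32)
Shortest route: SW32–SW18 = 3.9.

3.9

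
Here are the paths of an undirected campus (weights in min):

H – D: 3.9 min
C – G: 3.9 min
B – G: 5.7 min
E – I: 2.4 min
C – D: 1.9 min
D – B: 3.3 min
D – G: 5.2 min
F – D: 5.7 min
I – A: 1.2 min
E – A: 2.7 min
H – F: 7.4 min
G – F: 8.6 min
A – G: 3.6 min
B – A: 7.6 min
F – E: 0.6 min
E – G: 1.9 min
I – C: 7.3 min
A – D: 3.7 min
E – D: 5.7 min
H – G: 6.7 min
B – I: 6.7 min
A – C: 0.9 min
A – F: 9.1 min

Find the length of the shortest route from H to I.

7.9 min

Candidate routes:
H–F–E–I: 7.4+0.6+2.4 = 10.4
H–D–C–A–I: 3.9+1.9+0.9+1.2 = 7.9
H–D–A–I: 3.9+3.7+1.2 = 8.8
The minimum is 7.9 min via H–D–C–A–I.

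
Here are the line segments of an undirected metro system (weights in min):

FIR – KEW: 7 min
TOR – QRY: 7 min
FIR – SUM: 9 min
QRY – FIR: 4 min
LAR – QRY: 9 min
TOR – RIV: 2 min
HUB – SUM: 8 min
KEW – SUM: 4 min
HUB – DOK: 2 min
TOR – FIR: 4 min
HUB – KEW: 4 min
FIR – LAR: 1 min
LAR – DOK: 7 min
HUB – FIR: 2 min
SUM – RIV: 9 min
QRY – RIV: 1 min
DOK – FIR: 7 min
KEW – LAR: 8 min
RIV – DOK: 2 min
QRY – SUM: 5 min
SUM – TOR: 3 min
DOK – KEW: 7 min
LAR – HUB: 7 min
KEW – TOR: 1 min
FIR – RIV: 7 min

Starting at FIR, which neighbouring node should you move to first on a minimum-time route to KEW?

TOR

Candidate routes:
FIR - HUB - KEW: 2+4 = 6
FIR - KEW: 7 = 7
FIR - TOR - KEW: 4+1 = 5
Cheapest is FIR - TOR - KEW at 5 min.
So from FIR the first move is to TOR.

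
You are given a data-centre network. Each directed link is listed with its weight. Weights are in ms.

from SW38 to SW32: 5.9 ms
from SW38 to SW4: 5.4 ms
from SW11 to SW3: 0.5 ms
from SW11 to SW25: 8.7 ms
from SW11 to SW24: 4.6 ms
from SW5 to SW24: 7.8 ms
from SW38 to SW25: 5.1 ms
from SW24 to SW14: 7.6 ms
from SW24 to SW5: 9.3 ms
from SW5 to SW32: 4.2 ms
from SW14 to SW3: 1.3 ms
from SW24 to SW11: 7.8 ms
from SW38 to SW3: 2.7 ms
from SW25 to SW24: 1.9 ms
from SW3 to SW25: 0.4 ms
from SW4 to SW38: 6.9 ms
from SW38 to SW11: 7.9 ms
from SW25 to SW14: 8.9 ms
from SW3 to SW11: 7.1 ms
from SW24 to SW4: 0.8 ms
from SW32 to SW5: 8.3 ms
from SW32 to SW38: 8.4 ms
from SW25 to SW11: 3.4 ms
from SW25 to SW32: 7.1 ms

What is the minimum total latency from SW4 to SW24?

11.9 ms

Settle nodes by increasing distance from SW4:
SW4: 0
SW38: 6.9  (via SW4)
SW3: 9.6  (via SW38)
SW25: 10  (via SW3)
SW24: 11.9  (via SW25)
Shortest route: SW4 → SW38 → SW3 → SW25 → SW24 = 11.9 ms.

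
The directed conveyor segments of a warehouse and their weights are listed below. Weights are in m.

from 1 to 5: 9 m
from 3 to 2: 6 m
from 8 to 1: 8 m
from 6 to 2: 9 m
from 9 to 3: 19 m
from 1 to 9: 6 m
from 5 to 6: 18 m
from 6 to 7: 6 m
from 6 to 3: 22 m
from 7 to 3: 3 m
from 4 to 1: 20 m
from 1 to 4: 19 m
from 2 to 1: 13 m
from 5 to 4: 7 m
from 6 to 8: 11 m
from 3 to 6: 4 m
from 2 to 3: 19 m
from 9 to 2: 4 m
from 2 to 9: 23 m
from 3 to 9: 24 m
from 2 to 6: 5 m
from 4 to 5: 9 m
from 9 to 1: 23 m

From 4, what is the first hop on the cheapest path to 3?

5

Compare a few routes:
4 → 1 → 9 → 2 → 6 → 7 → 3: 20+6+4+5+6+3 = 44
4 → 5 → 6 → 7 → 3: 9+18+6+3 = 36
Cheapest is 4 → 5 → 6 → 7 → 3 at 36 m.
So from 4 the first move is to 5.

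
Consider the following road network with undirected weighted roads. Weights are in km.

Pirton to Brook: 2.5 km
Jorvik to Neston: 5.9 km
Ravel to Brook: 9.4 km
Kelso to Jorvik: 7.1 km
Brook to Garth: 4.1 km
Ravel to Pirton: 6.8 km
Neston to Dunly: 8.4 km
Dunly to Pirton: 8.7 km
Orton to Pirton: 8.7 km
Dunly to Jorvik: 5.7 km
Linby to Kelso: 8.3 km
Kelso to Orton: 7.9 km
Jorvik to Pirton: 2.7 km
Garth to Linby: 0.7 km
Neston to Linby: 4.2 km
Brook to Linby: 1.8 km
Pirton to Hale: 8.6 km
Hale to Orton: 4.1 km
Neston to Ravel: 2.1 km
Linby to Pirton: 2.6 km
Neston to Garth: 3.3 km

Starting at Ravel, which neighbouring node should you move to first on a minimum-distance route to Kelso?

Neston

Compare a few routes:
Ravel–Neston–Garth–Linby–Kelso: 2.1+3.3+0.7+8.3 = 14.4
Ravel–Neston–Linby–Kelso: 2.1+4.2+8.3 = 14.6
Cheapest is Ravel–Neston–Garth–Linby–Kelso at 14.4 km.
So from Ravel the first move is to Neston.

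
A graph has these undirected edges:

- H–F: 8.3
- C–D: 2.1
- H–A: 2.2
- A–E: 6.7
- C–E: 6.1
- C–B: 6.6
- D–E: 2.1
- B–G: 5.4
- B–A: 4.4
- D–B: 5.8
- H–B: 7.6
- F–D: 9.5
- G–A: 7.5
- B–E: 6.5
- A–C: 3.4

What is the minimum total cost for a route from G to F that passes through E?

23.5

Shortest G→E: G → B → E = 11.9
Best E to F: E → D → F costing 11.6
Total via E: 11.9 + 11.6 = 23.5.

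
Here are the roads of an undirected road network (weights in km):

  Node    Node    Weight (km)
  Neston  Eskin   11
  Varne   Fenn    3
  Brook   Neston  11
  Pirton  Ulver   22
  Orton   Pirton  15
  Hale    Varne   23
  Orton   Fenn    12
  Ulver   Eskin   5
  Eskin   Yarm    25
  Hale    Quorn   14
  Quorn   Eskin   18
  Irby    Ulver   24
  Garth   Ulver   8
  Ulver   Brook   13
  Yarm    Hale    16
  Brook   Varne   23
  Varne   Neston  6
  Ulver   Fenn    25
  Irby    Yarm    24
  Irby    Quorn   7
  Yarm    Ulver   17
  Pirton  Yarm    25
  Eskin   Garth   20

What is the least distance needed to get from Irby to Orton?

57 km

Running Dijkstra from Irby:
Irby: 0
Quorn: 7  (via Irby)
Hale: 21  (via Quorn)
Ulver: 24  (via Irby)
Yarm: 24  (via Irby)
Eskin: 25  (via Quorn)
Garth: 32  (via Ulver)
Neston: 36  (via Eskin)
Brook: 37  (via Ulver)
Varne: 42  (via Neston)
Fenn: 45  (via Varne)
Pirton: 46  (via Ulver)
Orton: 57  (via Fenn)
Shortest route: Irby–Quorn–Eskin–Neston–Varne–Fenn–Orton = 57 km.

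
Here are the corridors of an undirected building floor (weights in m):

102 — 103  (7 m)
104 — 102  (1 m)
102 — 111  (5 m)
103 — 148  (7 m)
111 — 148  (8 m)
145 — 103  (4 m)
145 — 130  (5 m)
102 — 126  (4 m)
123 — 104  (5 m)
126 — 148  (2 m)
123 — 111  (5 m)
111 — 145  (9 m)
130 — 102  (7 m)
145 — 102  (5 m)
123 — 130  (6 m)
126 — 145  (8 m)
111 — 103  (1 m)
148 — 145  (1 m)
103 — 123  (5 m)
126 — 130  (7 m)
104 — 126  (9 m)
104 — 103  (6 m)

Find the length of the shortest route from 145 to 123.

9 m

Enumerating some paths:
145 - 103 - 111 - 123: 4+1+5 = 10
145 - 103 - 123: 4+5 = 9
Cheapest is 145 - 103 - 123 at 9 m.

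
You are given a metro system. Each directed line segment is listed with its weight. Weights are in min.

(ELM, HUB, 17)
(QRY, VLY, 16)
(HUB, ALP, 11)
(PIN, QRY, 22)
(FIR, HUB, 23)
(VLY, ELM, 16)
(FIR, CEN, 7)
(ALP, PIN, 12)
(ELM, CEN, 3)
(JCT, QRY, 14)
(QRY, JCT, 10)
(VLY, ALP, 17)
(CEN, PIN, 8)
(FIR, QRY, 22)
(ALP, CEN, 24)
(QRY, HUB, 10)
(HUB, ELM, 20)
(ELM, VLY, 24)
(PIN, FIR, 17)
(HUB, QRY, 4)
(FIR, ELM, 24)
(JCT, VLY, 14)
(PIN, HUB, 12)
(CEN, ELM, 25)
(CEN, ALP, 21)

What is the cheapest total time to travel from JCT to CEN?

Shortest distances from JCT:
JCT: 0
QRY: 14  (via JCT)
VLY: 14  (via JCT)
HUB: 24  (via QRY)
ELM: 30  (via VLY)
ALP: 31  (via VLY)
CEN: 33  (via ELM)
Shortest route: JCT → VLY → ELM → CEN = 33 min.

33 min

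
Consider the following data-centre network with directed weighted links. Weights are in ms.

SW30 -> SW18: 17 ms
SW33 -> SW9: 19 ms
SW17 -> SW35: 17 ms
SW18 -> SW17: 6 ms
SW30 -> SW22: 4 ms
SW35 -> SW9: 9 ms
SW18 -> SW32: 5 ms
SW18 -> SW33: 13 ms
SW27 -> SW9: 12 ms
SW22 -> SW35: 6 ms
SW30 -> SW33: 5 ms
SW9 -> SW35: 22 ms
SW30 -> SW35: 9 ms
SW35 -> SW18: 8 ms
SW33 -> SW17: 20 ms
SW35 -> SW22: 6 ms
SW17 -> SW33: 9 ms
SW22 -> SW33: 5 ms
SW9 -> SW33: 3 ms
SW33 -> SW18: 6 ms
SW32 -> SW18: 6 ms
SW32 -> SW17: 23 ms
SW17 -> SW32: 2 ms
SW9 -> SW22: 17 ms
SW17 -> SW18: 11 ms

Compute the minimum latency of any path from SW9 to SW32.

14 ms

Settle nodes by increasing distance from SW9:
SW9: 0
SW33: 3  (via SW9)
SW18: 9  (via SW33)
SW32: 14  (via SW18)
Shortest route: SW9–SW33–SW18–SW32 = 14 ms.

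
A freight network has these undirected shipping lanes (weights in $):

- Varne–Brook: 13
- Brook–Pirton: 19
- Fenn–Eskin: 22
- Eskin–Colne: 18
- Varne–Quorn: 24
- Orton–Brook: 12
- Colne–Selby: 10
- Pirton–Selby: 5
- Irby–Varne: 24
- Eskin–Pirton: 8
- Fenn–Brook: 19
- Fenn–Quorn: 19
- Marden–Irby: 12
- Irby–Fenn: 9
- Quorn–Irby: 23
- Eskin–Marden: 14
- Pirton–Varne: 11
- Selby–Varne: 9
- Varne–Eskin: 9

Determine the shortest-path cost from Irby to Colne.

Compare a few routes:
Irby–Varne–Selby–Colne: 24+9+10 = 43
Irby–Fenn–Eskin–Colne: 9+22+18 = 49
Irby–Marden–Eskin–Colne: 12+14+18 = 44
Irby–Marden–Eskin–Pirton–Selby–Colne: 12+14+8+5+10 = 49
The minimum is $43 via Irby–Varne–Selby–Colne.

$43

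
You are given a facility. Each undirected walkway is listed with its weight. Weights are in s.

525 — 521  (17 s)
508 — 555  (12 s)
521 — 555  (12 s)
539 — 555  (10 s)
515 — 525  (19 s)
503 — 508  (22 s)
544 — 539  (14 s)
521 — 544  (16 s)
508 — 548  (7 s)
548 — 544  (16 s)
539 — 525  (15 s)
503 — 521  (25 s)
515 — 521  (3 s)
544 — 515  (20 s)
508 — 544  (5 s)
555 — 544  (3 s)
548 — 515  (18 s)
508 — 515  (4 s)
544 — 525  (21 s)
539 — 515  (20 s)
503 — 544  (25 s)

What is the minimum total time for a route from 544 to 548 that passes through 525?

51 s

Shortest 544→525: 544–525 = 21
Shortest 525→548: 525–515–508–548 = 30
Total via 525: 21 + 30 = 51 s.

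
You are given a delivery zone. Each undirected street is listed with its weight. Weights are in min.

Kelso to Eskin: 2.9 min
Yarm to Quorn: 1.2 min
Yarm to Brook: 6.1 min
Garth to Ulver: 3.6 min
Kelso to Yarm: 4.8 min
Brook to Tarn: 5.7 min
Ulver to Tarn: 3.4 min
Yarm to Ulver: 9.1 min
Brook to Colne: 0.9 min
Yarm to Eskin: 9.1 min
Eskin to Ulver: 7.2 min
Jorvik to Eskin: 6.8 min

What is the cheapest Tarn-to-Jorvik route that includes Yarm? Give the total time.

26.3 min

Shortest Tarn→Yarm: Tarn–Brook–Yarm = 11.8
Shortest Yarm→Jorvik: Yarm–Kelso–Eskin–Jorvik = 14.5
Total via Yarm: 11.8 + 14.5 = 26.3 min.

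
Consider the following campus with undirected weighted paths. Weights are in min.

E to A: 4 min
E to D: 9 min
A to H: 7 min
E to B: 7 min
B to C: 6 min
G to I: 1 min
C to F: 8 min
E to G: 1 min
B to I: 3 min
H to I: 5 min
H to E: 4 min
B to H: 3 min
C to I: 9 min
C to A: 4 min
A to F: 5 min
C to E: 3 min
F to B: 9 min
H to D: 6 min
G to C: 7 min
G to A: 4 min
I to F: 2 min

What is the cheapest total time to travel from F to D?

13 min

Enumerating some paths:
F–I–G–E–D: 2+1+1+9 = 13
F–I–G–E–H–D: 2+1+1+4+6 = 14
F–I–B–H–D: 2+3+3+6 = 14
Cheapest is F–I–G–E–D at 13 min.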